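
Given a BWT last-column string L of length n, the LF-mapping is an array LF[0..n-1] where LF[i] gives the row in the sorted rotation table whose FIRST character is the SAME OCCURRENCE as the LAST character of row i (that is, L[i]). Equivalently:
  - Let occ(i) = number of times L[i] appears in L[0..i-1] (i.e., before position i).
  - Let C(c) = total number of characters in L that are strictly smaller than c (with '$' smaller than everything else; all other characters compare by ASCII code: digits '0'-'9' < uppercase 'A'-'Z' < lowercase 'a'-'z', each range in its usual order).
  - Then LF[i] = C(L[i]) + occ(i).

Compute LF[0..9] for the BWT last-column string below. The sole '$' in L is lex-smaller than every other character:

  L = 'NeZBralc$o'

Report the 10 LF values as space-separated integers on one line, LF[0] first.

Answer: 2 6 3 1 9 4 7 5 0 8

Derivation:
Char counts: '$':1, 'B':1, 'N':1, 'Z':1, 'a':1, 'c':1, 'e':1, 'l':1, 'o':1, 'r':1
C (first-col start): C('$')=0, C('B')=1, C('N')=2, C('Z')=3, C('a')=4, C('c')=5, C('e')=6, C('l')=7, C('o')=8, C('r')=9
L[0]='N': occ=0, LF[0]=C('N')+0=2+0=2
L[1]='e': occ=0, LF[1]=C('e')+0=6+0=6
L[2]='Z': occ=0, LF[2]=C('Z')+0=3+0=3
L[3]='B': occ=0, LF[3]=C('B')+0=1+0=1
L[4]='r': occ=0, LF[4]=C('r')+0=9+0=9
L[5]='a': occ=0, LF[5]=C('a')+0=4+0=4
L[6]='l': occ=0, LF[6]=C('l')+0=7+0=7
L[7]='c': occ=0, LF[7]=C('c')+0=5+0=5
L[8]='$': occ=0, LF[8]=C('$')+0=0+0=0
L[9]='o': occ=0, LF[9]=C('o')+0=8+0=8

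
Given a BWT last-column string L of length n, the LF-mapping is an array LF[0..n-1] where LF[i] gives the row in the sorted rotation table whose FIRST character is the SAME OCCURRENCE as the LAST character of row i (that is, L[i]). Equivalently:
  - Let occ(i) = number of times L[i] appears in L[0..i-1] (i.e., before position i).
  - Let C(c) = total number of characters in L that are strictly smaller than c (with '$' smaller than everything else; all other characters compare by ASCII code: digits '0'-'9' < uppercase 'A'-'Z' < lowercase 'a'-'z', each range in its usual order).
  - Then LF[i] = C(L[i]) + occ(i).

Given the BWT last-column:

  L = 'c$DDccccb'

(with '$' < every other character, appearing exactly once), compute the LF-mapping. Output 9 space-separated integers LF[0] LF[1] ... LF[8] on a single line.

Answer: 4 0 1 2 5 6 7 8 3

Derivation:
Char counts: '$':1, 'D':2, 'b':1, 'c':5
C (first-col start): C('$')=0, C('D')=1, C('b')=3, C('c')=4
L[0]='c': occ=0, LF[0]=C('c')+0=4+0=4
L[1]='$': occ=0, LF[1]=C('$')+0=0+0=0
L[2]='D': occ=0, LF[2]=C('D')+0=1+0=1
L[3]='D': occ=1, LF[3]=C('D')+1=1+1=2
L[4]='c': occ=1, LF[4]=C('c')+1=4+1=5
L[5]='c': occ=2, LF[5]=C('c')+2=4+2=6
L[6]='c': occ=3, LF[6]=C('c')+3=4+3=7
L[7]='c': occ=4, LF[7]=C('c')+4=4+4=8
L[8]='b': occ=0, LF[8]=C('b')+0=3+0=3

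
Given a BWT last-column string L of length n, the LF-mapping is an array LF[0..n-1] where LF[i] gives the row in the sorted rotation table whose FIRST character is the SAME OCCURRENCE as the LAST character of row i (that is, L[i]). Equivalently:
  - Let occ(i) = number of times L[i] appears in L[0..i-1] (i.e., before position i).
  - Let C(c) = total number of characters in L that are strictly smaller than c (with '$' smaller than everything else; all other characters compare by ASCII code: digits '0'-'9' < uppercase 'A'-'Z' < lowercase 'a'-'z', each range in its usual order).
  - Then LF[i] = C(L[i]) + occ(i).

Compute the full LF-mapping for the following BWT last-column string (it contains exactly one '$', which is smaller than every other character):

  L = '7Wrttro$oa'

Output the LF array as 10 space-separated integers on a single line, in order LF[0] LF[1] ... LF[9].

Answer: 1 2 6 8 9 7 4 0 5 3

Derivation:
Char counts: '$':1, '7':1, 'W':1, 'a':1, 'o':2, 'r':2, 't':2
C (first-col start): C('$')=0, C('7')=1, C('W')=2, C('a')=3, C('o')=4, C('r')=6, C('t')=8
L[0]='7': occ=0, LF[0]=C('7')+0=1+0=1
L[1]='W': occ=0, LF[1]=C('W')+0=2+0=2
L[2]='r': occ=0, LF[2]=C('r')+0=6+0=6
L[3]='t': occ=0, LF[3]=C('t')+0=8+0=8
L[4]='t': occ=1, LF[4]=C('t')+1=8+1=9
L[5]='r': occ=1, LF[5]=C('r')+1=6+1=7
L[6]='o': occ=0, LF[6]=C('o')+0=4+0=4
L[7]='$': occ=0, LF[7]=C('$')+0=0+0=0
L[8]='o': occ=1, LF[8]=C('o')+1=4+1=5
L[9]='a': occ=0, LF[9]=C('a')+0=3+0=3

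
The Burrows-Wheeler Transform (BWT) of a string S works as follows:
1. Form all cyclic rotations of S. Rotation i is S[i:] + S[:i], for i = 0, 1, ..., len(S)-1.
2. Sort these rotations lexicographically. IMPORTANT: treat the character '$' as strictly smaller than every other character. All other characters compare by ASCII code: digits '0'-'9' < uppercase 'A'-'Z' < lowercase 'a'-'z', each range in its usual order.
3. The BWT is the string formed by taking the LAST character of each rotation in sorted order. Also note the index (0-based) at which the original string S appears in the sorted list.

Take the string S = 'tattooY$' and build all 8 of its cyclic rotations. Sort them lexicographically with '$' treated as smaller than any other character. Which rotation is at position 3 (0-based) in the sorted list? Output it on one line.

Answer: oY$tatto

Derivation:
All 8 rotations (rotation i = S[i:]+S[:i]):
  rot[0] = tattooY$
  rot[1] = attooY$t
  rot[2] = ttooY$ta
  rot[3] = tooY$tat
  rot[4] = ooY$tatt
  rot[5] = oY$tatto
  rot[6] = Y$tattoo
  rot[7] = $tattooY
Sorted (with $ < everything):
  sorted[0] = $tattooY
  sorted[1] = Y$tattoo
  sorted[2] = attooY$t
  sorted[3] = oY$tatto
  sorted[4] = ooY$tatt
  sorted[5] = tattooY$
  sorted[6] = tooY$tat
  sorted[7] = ttooY$ta
sorted[3] = oY$tatto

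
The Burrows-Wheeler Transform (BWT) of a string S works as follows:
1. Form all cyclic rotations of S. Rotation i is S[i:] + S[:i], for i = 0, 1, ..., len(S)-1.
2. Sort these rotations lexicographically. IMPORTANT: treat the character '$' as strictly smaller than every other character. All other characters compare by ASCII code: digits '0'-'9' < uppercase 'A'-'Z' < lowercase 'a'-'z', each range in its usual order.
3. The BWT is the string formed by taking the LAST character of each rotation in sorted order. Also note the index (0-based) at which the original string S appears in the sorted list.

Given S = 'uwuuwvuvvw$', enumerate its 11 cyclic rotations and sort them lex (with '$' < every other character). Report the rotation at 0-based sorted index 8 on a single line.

Answer: w$uwuuwvuvv

Derivation:
All 11 rotations (rotation i = S[i:]+S[:i]):
  rot[0] = uwuuwvuvvw$
  rot[1] = wuuwvuvvw$u
  rot[2] = uuwvuvvw$uw
  rot[3] = uwvuvvw$uwu
  rot[4] = wvuvvw$uwuu
  rot[5] = vuvvw$uwuuw
  rot[6] = uvvw$uwuuwv
  rot[7] = vvw$uwuuwvu
  rot[8] = vw$uwuuwvuv
  rot[9] = w$uwuuwvuvv
  rot[10] = $uwuuwvuvvw
Sorted (with $ < everything):
  sorted[0] = $uwuuwvuvvw
  sorted[1] = uuwvuvvw$uw
  sorted[2] = uvvw$uwuuwv
  sorted[3] = uwuuwvuvvw$
  sorted[4] = uwvuvvw$uwu
  sorted[5] = vuvvw$uwuuw
  sorted[6] = vvw$uwuuwvu
  sorted[7] = vw$uwuuwvuv
  sorted[8] = w$uwuuwvuvv
  sorted[9] = wuuwvuvvw$u
  sorted[10] = wvuvvw$uwuu
sorted[8] = w$uwuuwvuvv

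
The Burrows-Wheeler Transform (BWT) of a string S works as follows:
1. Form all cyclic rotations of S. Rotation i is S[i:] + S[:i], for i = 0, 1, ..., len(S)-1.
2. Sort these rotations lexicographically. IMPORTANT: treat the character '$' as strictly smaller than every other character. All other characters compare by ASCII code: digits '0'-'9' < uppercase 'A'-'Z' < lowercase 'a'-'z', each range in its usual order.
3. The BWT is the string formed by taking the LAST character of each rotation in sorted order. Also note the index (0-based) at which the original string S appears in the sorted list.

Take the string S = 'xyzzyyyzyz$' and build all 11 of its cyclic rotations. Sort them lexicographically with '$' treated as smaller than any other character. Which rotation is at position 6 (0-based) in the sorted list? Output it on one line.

Answer: yzzyyyzyz$x

Derivation:
All 11 rotations (rotation i = S[i:]+S[:i]):
  rot[0] = xyzzyyyzyz$
  rot[1] = yzzyyyzyz$x
  rot[2] = zzyyyzyz$xy
  rot[3] = zyyyzyz$xyz
  rot[4] = yyyzyz$xyzz
  rot[5] = yyzyz$xyzzy
  rot[6] = yzyz$xyzzyy
  rot[7] = zyz$xyzzyyy
  rot[8] = yz$xyzzyyyz
  rot[9] = z$xyzzyyyzy
  rot[10] = $xyzzyyyzyz
Sorted (with $ < everything):
  sorted[0] = $xyzzyyyzyz
  sorted[1] = xyzzyyyzyz$
  sorted[2] = yyyzyz$xyzz
  sorted[3] = yyzyz$xyzzy
  sorted[4] = yz$xyzzyyyz
  sorted[5] = yzyz$xyzzyy
  sorted[6] = yzzyyyzyz$x
  sorted[7] = z$xyzzyyyzy
  sorted[8] = zyyyzyz$xyz
  sorted[9] = zyz$xyzzyyy
  sorted[10] = zzyyyzyz$xy
sorted[6] = yzzyyyzyz$x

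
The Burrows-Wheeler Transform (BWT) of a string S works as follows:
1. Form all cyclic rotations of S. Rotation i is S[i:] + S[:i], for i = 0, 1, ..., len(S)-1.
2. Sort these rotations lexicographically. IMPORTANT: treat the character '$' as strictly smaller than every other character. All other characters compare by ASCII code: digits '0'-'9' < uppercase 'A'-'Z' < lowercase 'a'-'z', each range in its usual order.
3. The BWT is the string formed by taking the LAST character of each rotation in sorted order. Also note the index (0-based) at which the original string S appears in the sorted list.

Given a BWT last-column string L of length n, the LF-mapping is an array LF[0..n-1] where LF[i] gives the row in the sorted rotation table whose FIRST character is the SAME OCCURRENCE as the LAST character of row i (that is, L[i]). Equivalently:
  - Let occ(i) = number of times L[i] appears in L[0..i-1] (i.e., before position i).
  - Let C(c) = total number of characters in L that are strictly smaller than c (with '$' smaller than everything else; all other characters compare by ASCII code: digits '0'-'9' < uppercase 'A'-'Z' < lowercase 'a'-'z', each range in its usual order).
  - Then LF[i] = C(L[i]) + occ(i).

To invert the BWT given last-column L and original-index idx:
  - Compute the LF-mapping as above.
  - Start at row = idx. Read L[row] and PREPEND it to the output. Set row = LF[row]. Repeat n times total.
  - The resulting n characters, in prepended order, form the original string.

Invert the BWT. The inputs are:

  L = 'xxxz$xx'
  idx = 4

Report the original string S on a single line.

LF mapping: 1 2 3 6 0 4 5
Walk LF starting at row 4, prepending L[row]:
  step 1: row=4, L[4]='$', prepend. Next row=LF[4]=0
  step 2: row=0, L[0]='x', prepend. Next row=LF[0]=1
  step 3: row=1, L[1]='x', prepend. Next row=LF[1]=2
  step 4: row=2, L[2]='x', prepend. Next row=LF[2]=3
  step 5: row=3, L[3]='z', prepend. Next row=LF[3]=6
  step 6: row=6, L[6]='x', prepend. Next row=LF[6]=5
  step 7: row=5, L[5]='x', prepend. Next row=LF[5]=4
Reversed output: xxzxxx$

Answer: xxzxxx$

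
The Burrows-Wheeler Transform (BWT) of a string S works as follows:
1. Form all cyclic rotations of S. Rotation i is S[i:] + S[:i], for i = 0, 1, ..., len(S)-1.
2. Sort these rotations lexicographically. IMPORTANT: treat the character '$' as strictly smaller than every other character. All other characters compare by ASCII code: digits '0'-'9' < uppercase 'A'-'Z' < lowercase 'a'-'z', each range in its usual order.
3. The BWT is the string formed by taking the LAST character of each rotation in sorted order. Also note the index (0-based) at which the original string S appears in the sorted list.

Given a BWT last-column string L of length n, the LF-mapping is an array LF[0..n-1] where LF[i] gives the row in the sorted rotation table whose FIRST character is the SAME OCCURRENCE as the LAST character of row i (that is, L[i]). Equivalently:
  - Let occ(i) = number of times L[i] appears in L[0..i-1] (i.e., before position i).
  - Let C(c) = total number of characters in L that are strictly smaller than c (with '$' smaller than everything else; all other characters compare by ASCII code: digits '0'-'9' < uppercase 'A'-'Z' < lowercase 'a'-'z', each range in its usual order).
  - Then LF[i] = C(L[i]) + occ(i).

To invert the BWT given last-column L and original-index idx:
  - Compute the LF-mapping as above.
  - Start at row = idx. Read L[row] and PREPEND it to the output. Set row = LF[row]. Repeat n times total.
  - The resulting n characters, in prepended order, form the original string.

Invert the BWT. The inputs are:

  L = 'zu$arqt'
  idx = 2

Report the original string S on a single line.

LF mapping: 6 5 0 1 3 2 4
Walk LF starting at row 2, prepending L[row]:
  step 1: row=2, L[2]='$', prepend. Next row=LF[2]=0
  step 2: row=0, L[0]='z', prepend. Next row=LF[0]=6
  step 3: row=6, L[6]='t', prepend. Next row=LF[6]=4
  step 4: row=4, L[4]='r', prepend. Next row=LF[4]=3
  step 5: row=3, L[3]='a', prepend. Next row=LF[3]=1
  step 6: row=1, L[1]='u', prepend. Next row=LF[1]=5
  step 7: row=5, L[5]='q', prepend. Next row=LF[5]=2
Reversed output: quartz$

Answer: quartz$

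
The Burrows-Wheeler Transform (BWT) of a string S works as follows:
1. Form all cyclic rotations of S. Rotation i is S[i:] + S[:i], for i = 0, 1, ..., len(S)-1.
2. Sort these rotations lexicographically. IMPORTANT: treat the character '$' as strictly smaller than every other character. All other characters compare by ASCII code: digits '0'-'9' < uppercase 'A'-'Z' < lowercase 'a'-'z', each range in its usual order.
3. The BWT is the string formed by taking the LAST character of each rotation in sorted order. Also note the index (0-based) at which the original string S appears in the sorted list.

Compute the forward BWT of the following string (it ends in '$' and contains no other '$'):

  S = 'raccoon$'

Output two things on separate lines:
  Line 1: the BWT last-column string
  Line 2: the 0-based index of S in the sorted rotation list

Answer: nracooc$
7

Derivation:
All 8 rotations (rotation i = S[i:]+S[:i]):
  rot[0] = raccoon$
  rot[1] = accoon$r
  rot[2] = ccoon$ra
  rot[3] = coon$rac
  rot[4] = oon$racc
  rot[5] = on$racco
  rot[6] = n$raccoo
  rot[7] = $raccoon
Sorted (with $ < everything):
  sorted[0] = $raccoon  (last char: 'n')
  sorted[1] = accoon$r  (last char: 'r')
  sorted[2] = ccoon$ra  (last char: 'a')
  sorted[3] = coon$rac  (last char: 'c')
  sorted[4] = n$raccoo  (last char: 'o')
  sorted[5] = on$racco  (last char: 'o')
  sorted[6] = oon$racc  (last char: 'c')
  sorted[7] = raccoon$  (last char: '$')
Last column: nracooc$
Original string S is at sorted index 7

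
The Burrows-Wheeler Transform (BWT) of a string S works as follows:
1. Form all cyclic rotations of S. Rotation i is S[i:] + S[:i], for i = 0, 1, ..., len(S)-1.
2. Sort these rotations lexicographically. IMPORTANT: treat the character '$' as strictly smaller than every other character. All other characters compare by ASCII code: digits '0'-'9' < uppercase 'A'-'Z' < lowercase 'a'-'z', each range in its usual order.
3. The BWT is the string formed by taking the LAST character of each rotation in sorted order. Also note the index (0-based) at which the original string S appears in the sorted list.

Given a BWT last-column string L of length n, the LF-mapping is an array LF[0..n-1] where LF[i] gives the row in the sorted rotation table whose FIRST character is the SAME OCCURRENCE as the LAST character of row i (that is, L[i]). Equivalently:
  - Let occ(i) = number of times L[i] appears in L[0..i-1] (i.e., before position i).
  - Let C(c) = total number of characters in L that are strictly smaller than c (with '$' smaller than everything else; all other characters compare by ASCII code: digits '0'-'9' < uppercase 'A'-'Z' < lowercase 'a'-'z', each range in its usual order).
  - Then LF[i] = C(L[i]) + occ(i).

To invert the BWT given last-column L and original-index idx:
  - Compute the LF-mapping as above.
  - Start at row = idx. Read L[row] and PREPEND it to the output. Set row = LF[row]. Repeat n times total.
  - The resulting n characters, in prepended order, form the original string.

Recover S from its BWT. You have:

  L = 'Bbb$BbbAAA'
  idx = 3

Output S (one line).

LF mapping: 4 6 7 0 5 8 9 1 2 3
Walk LF starting at row 3, prepending L[row]:
  step 1: row=3, L[3]='$', prepend. Next row=LF[3]=0
  step 2: row=0, L[0]='B', prepend. Next row=LF[0]=4
  step 3: row=4, L[4]='B', prepend. Next row=LF[4]=5
  step 4: row=5, L[5]='b', prepend. Next row=LF[5]=8
  step 5: row=8, L[8]='A', prepend. Next row=LF[8]=2
  step 6: row=2, L[2]='b', prepend. Next row=LF[2]=7
  step 7: row=7, L[7]='A', prepend. Next row=LF[7]=1
  step 8: row=1, L[1]='b', prepend. Next row=LF[1]=6
  step 9: row=6, L[6]='b', prepend. Next row=LF[6]=9
  step 10: row=9, L[9]='A', prepend. Next row=LF[9]=3
Reversed output: AbbAbAbBB$

Answer: AbbAbAbBB$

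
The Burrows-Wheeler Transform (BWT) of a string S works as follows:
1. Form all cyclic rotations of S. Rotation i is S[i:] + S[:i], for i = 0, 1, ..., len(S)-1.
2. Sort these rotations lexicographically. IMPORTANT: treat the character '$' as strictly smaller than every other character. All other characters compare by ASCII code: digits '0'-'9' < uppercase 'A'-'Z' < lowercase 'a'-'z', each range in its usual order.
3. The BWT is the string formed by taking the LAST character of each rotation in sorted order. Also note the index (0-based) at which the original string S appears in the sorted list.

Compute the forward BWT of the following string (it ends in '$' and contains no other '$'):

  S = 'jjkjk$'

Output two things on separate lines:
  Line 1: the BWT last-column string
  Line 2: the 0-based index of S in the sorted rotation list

Answer: k$kjjj
1

Derivation:
All 6 rotations (rotation i = S[i:]+S[:i]):
  rot[0] = jjkjk$
  rot[1] = jkjk$j
  rot[2] = kjk$jj
  rot[3] = jk$jjk
  rot[4] = k$jjkj
  rot[5] = $jjkjk
Sorted (with $ < everything):
  sorted[0] = $jjkjk  (last char: 'k')
  sorted[1] = jjkjk$  (last char: '$')
  sorted[2] = jk$jjk  (last char: 'k')
  sorted[3] = jkjk$j  (last char: 'j')
  sorted[4] = k$jjkj  (last char: 'j')
  sorted[5] = kjk$jj  (last char: 'j')
Last column: k$kjjj
Original string S is at sorted index 1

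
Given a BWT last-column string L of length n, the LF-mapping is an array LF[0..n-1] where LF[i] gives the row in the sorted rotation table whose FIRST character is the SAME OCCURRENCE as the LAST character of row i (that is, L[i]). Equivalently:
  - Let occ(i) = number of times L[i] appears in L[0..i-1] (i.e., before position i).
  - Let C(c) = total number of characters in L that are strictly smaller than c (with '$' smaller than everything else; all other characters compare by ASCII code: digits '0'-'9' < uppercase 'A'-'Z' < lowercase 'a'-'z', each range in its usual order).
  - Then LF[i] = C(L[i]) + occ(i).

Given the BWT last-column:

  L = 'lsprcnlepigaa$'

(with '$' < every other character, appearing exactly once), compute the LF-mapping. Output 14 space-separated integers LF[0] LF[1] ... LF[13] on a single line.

Char counts: '$':1, 'a':2, 'c':1, 'e':1, 'g':1, 'i':1, 'l':2, 'n':1, 'p':2, 'r':1, 's':1
C (first-col start): C('$')=0, C('a')=1, C('c')=3, C('e')=4, C('g')=5, C('i')=6, C('l')=7, C('n')=9, C('p')=10, C('r')=12, C('s')=13
L[0]='l': occ=0, LF[0]=C('l')+0=7+0=7
L[1]='s': occ=0, LF[1]=C('s')+0=13+0=13
L[2]='p': occ=0, LF[2]=C('p')+0=10+0=10
L[3]='r': occ=0, LF[3]=C('r')+0=12+0=12
L[4]='c': occ=0, LF[4]=C('c')+0=3+0=3
L[5]='n': occ=0, LF[5]=C('n')+0=9+0=9
L[6]='l': occ=1, LF[6]=C('l')+1=7+1=8
L[7]='e': occ=0, LF[7]=C('e')+0=4+0=4
L[8]='p': occ=1, LF[8]=C('p')+1=10+1=11
L[9]='i': occ=0, LF[9]=C('i')+0=6+0=6
L[10]='g': occ=0, LF[10]=C('g')+0=5+0=5
L[11]='a': occ=0, LF[11]=C('a')+0=1+0=1
L[12]='a': occ=1, LF[12]=C('a')+1=1+1=2
L[13]='$': occ=0, LF[13]=C('$')+0=0+0=0

Answer: 7 13 10 12 3 9 8 4 11 6 5 1 2 0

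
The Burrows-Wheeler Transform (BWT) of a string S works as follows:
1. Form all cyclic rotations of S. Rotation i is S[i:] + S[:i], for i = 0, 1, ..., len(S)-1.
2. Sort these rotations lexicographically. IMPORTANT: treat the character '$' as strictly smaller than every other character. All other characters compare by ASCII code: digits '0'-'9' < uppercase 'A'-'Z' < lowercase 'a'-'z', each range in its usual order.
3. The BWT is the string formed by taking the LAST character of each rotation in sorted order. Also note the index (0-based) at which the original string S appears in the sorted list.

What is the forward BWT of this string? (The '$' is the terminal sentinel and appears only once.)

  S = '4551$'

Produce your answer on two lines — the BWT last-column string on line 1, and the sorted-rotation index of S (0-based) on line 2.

Answer: 15$54
2

Derivation:
All 5 rotations (rotation i = S[i:]+S[:i]):
  rot[0] = 4551$
  rot[1] = 551$4
  rot[2] = 51$45
  rot[3] = 1$455
  rot[4] = $4551
Sorted (with $ < everything):
  sorted[0] = $4551  (last char: '1')
  sorted[1] = 1$455  (last char: '5')
  sorted[2] = 4551$  (last char: '$')
  sorted[3] = 51$45  (last char: '5')
  sorted[4] = 551$4  (last char: '4')
Last column: 15$54
Original string S is at sorted index 2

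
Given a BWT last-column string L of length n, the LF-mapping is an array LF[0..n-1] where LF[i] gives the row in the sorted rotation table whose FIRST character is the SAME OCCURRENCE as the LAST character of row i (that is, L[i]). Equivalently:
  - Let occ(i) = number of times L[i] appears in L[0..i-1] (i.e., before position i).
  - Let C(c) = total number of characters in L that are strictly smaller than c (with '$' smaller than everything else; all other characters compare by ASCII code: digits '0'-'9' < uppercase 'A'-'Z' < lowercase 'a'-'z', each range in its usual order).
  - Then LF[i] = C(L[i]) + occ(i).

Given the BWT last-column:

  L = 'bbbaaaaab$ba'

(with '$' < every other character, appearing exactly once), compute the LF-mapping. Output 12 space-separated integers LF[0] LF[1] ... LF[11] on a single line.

Char counts: '$':1, 'a':6, 'b':5
C (first-col start): C('$')=0, C('a')=1, C('b')=7
L[0]='b': occ=0, LF[0]=C('b')+0=7+0=7
L[1]='b': occ=1, LF[1]=C('b')+1=7+1=8
L[2]='b': occ=2, LF[2]=C('b')+2=7+2=9
L[3]='a': occ=0, LF[3]=C('a')+0=1+0=1
L[4]='a': occ=1, LF[4]=C('a')+1=1+1=2
L[5]='a': occ=2, LF[5]=C('a')+2=1+2=3
L[6]='a': occ=3, LF[6]=C('a')+3=1+3=4
L[7]='a': occ=4, LF[7]=C('a')+4=1+4=5
L[8]='b': occ=3, LF[8]=C('b')+3=7+3=10
L[9]='$': occ=0, LF[9]=C('$')+0=0+0=0
L[10]='b': occ=4, LF[10]=C('b')+4=7+4=11
L[11]='a': occ=5, LF[11]=C('a')+5=1+5=6

Answer: 7 8 9 1 2 3 4 5 10 0 11 6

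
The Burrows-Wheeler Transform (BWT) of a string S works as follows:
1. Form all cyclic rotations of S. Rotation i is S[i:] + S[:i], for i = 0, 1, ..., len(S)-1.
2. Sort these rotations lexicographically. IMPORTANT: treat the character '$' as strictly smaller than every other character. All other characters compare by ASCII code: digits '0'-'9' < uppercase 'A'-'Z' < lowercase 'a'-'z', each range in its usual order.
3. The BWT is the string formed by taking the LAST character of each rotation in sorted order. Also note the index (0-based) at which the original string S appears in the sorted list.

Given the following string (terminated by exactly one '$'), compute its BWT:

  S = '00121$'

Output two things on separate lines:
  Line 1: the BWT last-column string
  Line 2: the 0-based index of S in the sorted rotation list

Answer: 1$0201
1

Derivation:
All 6 rotations (rotation i = S[i:]+S[:i]):
  rot[0] = 00121$
  rot[1] = 0121$0
  rot[2] = 121$00
  rot[3] = 21$001
  rot[4] = 1$0012
  rot[5] = $00121
Sorted (with $ < everything):
  sorted[0] = $00121  (last char: '1')
  sorted[1] = 00121$  (last char: '$')
  sorted[2] = 0121$0  (last char: '0')
  sorted[3] = 1$0012  (last char: '2')
  sorted[4] = 121$00  (last char: '0')
  sorted[5] = 21$001  (last char: '1')
Last column: 1$0201
Original string S is at sorted index 1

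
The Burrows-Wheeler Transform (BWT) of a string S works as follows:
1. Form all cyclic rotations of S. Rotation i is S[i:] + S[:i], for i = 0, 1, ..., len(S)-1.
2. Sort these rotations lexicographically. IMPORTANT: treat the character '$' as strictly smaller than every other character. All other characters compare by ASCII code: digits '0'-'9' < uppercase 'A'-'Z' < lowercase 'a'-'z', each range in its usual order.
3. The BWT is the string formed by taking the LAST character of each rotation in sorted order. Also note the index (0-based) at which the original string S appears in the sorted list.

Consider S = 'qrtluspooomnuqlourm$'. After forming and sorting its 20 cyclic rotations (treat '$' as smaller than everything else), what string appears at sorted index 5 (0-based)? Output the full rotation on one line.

All 20 rotations (rotation i = S[i:]+S[:i]):
  rot[0] = qrtluspooomnuqlourm$
  rot[1] = rtluspooomnuqlourm$q
  rot[2] = tluspooomnuqlourm$qr
  rot[3] = luspooomnuqlourm$qrt
  rot[4] = uspooomnuqlourm$qrtl
  rot[5] = spooomnuqlourm$qrtlu
  rot[6] = pooomnuqlourm$qrtlus
  rot[7] = ooomnuqlourm$qrtlusp
  rot[8] = oomnuqlourm$qrtluspo
  rot[9] = omnuqlourm$qrtluspoo
  rot[10] = mnuqlourm$qrtluspooo
  rot[11] = nuqlourm$qrtluspooom
  rot[12] = uqlourm$qrtluspooomn
  rot[13] = qlourm$qrtluspooomnu
  rot[14] = lourm$qrtluspooomnuq
  rot[15] = ourm$qrtluspooomnuql
  rot[16] = urm$qrtluspooomnuqlo
  rot[17] = rm$qrtluspooomnuqlou
  rot[18] = m$qrtluspooomnuqlour
  rot[19] = $qrtluspooomnuqlourm
Sorted (with $ < everything):
  sorted[0] = $qrtluspooomnuqlourm
  sorted[1] = lourm$qrtluspooomnuq
  sorted[2] = luspooomnuqlourm$qrt
  sorted[3] = m$qrtluspooomnuqlour
  sorted[4] = mnuqlourm$qrtluspooo
  sorted[5] = nuqlourm$qrtluspooom
  sorted[6] = omnuqlourm$qrtluspoo
  sorted[7] = oomnuqlourm$qrtluspo
  sorted[8] = ooomnuqlourm$qrtlusp
  sorted[9] = ourm$qrtluspooomnuql
  sorted[10] = pooomnuqlourm$qrtlus
  sorted[11] = qlourm$qrtluspooomnu
  sorted[12] = qrtluspooomnuqlourm$
  sorted[13] = rm$qrtluspooomnuqlou
  sorted[14] = rtluspooomnuqlourm$q
  sorted[15] = spooomnuqlourm$qrtlu
  sorted[16] = tluspooomnuqlourm$qr
  sorted[17] = uqlourm$qrtluspooomn
  sorted[18] = urm$qrtluspooomnuqlo
  sorted[19] = uspooomnuqlourm$qrtl
sorted[5] = nuqlourm$qrtluspooom

Answer: nuqlourm$qrtluspooom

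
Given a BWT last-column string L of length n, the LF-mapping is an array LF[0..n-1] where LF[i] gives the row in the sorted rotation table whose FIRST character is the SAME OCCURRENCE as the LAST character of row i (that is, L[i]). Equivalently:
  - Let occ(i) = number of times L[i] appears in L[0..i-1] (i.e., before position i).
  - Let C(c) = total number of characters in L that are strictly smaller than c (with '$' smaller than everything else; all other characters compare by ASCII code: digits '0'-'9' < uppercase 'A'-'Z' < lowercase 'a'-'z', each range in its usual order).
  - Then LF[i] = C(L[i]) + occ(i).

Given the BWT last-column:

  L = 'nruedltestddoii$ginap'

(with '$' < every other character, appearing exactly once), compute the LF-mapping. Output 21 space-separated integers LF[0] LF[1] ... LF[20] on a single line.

Answer: 12 16 20 5 2 11 18 6 17 19 3 4 14 8 9 0 7 10 13 1 15

Derivation:
Char counts: '$':1, 'a':1, 'd':3, 'e':2, 'g':1, 'i':3, 'l':1, 'n':2, 'o':1, 'p':1, 'r':1, 's':1, 't':2, 'u':1
C (first-col start): C('$')=0, C('a')=1, C('d')=2, C('e')=5, C('g')=7, C('i')=8, C('l')=11, C('n')=12, C('o')=14, C('p')=15, C('r')=16, C('s')=17, C('t')=18, C('u')=20
L[0]='n': occ=0, LF[0]=C('n')+0=12+0=12
L[1]='r': occ=0, LF[1]=C('r')+0=16+0=16
L[2]='u': occ=0, LF[2]=C('u')+0=20+0=20
L[3]='e': occ=0, LF[3]=C('e')+0=5+0=5
L[4]='d': occ=0, LF[4]=C('d')+0=2+0=2
L[5]='l': occ=0, LF[5]=C('l')+0=11+0=11
L[6]='t': occ=0, LF[6]=C('t')+0=18+0=18
L[7]='e': occ=1, LF[7]=C('e')+1=5+1=6
L[8]='s': occ=0, LF[8]=C('s')+0=17+0=17
L[9]='t': occ=1, LF[9]=C('t')+1=18+1=19
L[10]='d': occ=1, LF[10]=C('d')+1=2+1=3
L[11]='d': occ=2, LF[11]=C('d')+2=2+2=4
L[12]='o': occ=0, LF[12]=C('o')+0=14+0=14
L[13]='i': occ=0, LF[13]=C('i')+0=8+0=8
L[14]='i': occ=1, LF[14]=C('i')+1=8+1=9
L[15]='$': occ=0, LF[15]=C('$')+0=0+0=0
L[16]='g': occ=0, LF[16]=C('g')+0=7+0=7
L[17]='i': occ=2, LF[17]=C('i')+2=8+2=10
L[18]='n': occ=1, LF[18]=C('n')+1=12+1=13
L[19]='a': occ=0, LF[19]=C('a')+0=1+0=1
L[20]='p': occ=0, LF[20]=C('p')+0=15+0=15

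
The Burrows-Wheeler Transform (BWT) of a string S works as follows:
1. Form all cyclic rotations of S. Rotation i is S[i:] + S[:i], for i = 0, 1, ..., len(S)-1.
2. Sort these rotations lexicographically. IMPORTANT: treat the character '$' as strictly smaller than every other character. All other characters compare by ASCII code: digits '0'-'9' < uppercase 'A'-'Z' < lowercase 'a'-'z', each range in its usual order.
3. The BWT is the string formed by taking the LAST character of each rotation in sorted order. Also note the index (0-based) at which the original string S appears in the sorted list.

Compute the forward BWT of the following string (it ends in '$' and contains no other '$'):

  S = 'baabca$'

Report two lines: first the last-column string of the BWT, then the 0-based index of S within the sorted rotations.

Answer: acba$ab
4

Derivation:
All 7 rotations (rotation i = S[i:]+S[:i]):
  rot[0] = baabca$
  rot[1] = aabca$b
  rot[2] = abca$ba
  rot[3] = bca$baa
  rot[4] = ca$baab
  rot[5] = a$baabc
  rot[6] = $baabca
Sorted (with $ < everything):
  sorted[0] = $baabca  (last char: 'a')
  sorted[1] = a$baabc  (last char: 'c')
  sorted[2] = aabca$b  (last char: 'b')
  sorted[3] = abca$ba  (last char: 'a')
  sorted[4] = baabca$  (last char: '$')
  sorted[5] = bca$baa  (last char: 'a')
  sorted[6] = ca$baab  (last char: 'b')
Last column: acba$ab
Original string S is at sorted index 4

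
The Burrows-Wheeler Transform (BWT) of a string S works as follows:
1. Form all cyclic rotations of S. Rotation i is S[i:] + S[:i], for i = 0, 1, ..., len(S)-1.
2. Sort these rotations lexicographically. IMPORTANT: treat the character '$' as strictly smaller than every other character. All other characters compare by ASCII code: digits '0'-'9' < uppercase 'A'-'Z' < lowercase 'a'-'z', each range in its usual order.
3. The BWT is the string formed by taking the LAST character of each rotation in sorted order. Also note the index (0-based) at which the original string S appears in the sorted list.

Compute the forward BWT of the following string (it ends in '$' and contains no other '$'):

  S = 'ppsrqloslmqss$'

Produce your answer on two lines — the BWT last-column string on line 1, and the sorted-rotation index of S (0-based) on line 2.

All 14 rotations (rotation i = S[i:]+S[:i]):
  rot[0] = ppsrqloslmqss$
  rot[1] = psrqloslmqss$p
  rot[2] = srqloslmqss$pp
  rot[3] = rqloslmqss$pps
  rot[4] = qloslmqss$ppsr
  rot[5] = loslmqss$ppsrq
  rot[6] = oslmqss$ppsrql
  rot[7] = slmqss$ppsrqlo
  rot[8] = lmqss$ppsrqlos
  rot[9] = mqss$ppsrqlosl
  rot[10] = qss$ppsrqloslm
  rot[11] = ss$ppsrqloslmq
  rot[12] = s$ppsrqloslmqs
  rot[13] = $ppsrqloslmqss
Sorted (with $ < everything):
  sorted[0] = $ppsrqloslmqss  (last char: 's')
  sorted[1] = lmqss$ppsrqlos  (last char: 's')
  sorted[2] = loslmqss$ppsrq  (last char: 'q')
  sorted[3] = mqss$ppsrqlosl  (last char: 'l')
  sorted[4] = oslmqss$ppsrql  (last char: 'l')
  sorted[5] = ppsrqloslmqss$  (last char: '$')
  sorted[6] = psrqloslmqss$p  (last char: 'p')
  sorted[7] = qloslmqss$ppsr  (last char: 'r')
  sorted[8] = qss$ppsrqloslm  (last char: 'm')
  sorted[9] = rqloslmqss$pps  (last char: 's')
  sorted[10] = s$ppsrqloslmqs  (last char: 's')
  sorted[11] = slmqss$ppsrqlo  (last char: 'o')
  sorted[12] = srqloslmqss$pp  (last char: 'p')
  sorted[13] = ss$ppsrqloslmq  (last char: 'q')
Last column: ssqll$prmssopq
Original string S is at sorted index 5

Answer: ssqll$prmssopq
5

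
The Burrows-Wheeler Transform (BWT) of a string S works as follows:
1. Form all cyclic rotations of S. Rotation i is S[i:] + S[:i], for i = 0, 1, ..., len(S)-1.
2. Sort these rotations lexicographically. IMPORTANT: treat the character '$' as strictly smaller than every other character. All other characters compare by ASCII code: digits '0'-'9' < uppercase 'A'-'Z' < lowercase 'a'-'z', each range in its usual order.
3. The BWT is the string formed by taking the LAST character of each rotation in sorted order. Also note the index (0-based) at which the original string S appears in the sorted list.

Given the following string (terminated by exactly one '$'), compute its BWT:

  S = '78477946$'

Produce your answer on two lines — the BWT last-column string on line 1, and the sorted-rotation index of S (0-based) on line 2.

All 9 rotations (rotation i = S[i:]+S[:i]):
  rot[0] = 78477946$
  rot[1] = 8477946$7
  rot[2] = 477946$78
  rot[3] = 77946$784
  rot[4] = 7946$7847
  rot[5] = 946$78477
  rot[6] = 46$784779
  rot[7] = 6$7847794
  rot[8] = $78477946
Sorted (with $ < everything):
  sorted[0] = $78477946  (last char: '6')
  sorted[1] = 46$784779  (last char: '9')
  sorted[2] = 477946$78  (last char: '8')
  sorted[3] = 6$7847794  (last char: '4')
  sorted[4] = 77946$784  (last char: '4')
  sorted[5] = 78477946$  (last char: '$')
  sorted[6] = 7946$7847  (last char: '7')
  sorted[7] = 8477946$7  (last char: '7')
  sorted[8] = 946$78477  (last char: '7')
Last column: 69844$777
Original string S is at sorted index 5

Answer: 69844$777
5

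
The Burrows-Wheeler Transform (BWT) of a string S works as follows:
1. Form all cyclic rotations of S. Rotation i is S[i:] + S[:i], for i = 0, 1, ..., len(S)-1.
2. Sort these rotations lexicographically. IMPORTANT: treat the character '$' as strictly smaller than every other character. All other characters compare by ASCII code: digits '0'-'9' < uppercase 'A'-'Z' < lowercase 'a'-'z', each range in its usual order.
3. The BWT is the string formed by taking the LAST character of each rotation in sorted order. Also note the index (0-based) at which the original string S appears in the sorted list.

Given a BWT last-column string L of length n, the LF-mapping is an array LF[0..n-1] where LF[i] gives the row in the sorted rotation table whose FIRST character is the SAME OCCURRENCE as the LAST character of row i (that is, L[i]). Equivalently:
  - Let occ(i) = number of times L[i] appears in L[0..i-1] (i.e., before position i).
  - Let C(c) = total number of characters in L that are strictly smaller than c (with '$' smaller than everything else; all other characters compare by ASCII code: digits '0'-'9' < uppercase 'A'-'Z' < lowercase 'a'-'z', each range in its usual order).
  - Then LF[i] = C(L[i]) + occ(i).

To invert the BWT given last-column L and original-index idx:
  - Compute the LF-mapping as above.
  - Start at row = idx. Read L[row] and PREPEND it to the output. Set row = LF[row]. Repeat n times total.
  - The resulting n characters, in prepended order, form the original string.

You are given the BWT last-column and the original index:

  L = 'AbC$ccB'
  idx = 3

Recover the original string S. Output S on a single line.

Answer: CBccbA$

Derivation:
LF mapping: 1 4 3 0 5 6 2
Walk LF starting at row 3, prepending L[row]:
  step 1: row=3, L[3]='$', prepend. Next row=LF[3]=0
  step 2: row=0, L[0]='A', prepend. Next row=LF[0]=1
  step 3: row=1, L[1]='b', prepend. Next row=LF[1]=4
  step 4: row=4, L[4]='c', prepend. Next row=LF[4]=5
  step 5: row=5, L[5]='c', prepend. Next row=LF[5]=6
  step 6: row=6, L[6]='B', prepend. Next row=LF[6]=2
  step 7: row=2, L[2]='C', prepend. Next row=LF[2]=3
Reversed output: CBccbA$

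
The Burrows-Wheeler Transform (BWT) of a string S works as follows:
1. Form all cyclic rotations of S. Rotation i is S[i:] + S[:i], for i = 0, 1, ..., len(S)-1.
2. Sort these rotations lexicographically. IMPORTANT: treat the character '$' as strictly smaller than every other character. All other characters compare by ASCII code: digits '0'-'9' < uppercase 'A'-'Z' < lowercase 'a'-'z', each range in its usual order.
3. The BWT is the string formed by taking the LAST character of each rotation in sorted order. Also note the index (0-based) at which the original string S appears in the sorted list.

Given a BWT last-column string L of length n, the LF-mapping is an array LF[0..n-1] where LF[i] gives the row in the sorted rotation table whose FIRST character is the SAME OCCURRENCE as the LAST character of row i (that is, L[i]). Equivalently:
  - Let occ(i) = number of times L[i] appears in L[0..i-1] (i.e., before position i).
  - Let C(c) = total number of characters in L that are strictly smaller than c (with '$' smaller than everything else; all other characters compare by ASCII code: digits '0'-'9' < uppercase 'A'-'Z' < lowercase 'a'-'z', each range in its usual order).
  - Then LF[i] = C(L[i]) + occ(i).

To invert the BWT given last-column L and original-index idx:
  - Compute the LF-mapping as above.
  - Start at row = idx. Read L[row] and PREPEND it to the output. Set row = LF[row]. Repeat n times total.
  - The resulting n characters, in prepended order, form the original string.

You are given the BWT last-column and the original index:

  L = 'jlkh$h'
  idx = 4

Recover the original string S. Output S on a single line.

LF mapping: 3 5 4 1 0 2
Walk LF starting at row 4, prepending L[row]:
  step 1: row=4, L[4]='$', prepend. Next row=LF[4]=0
  step 2: row=0, L[0]='j', prepend. Next row=LF[0]=3
  step 3: row=3, L[3]='h', prepend. Next row=LF[3]=1
  step 4: row=1, L[1]='l', prepend. Next row=LF[1]=5
  step 5: row=5, L[5]='h', prepend. Next row=LF[5]=2
  step 6: row=2, L[2]='k', prepend. Next row=LF[2]=4
Reversed output: khlhj$

Answer: khlhj$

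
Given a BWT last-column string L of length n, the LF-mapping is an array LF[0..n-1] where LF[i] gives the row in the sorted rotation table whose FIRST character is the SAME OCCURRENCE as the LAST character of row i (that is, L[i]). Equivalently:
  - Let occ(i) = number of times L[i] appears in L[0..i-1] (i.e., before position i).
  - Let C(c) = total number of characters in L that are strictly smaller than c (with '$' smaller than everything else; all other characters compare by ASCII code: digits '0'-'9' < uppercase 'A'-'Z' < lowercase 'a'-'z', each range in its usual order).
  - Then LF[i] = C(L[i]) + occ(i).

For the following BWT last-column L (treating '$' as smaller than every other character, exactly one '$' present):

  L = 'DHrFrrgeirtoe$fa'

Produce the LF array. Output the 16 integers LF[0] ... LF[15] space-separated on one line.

Char counts: '$':1, 'D':1, 'F':1, 'H':1, 'a':1, 'e':2, 'f':1, 'g':1, 'i':1, 'o':1, 'r':4, 't':1
C (first-col start): C('$')=0, C('D')=1, C('F')=2, C('H')=3, C('a')=4, C('e')=5, C('f')=7, C('g')=8, C('i')=9, C('o')=10, C('r')=11, C('t')=15
L[0]='D': occ=0, LF[0]=C('D')+0=1+0=1
L[1]='H': occ=0, LF[1]=C('H')+0=3+0=3
L[2]='r': occ=0, LF[2]=C('r')+0=11+0=11
L[3]='F': occ=0, LF[3]=C('F')+0=2+0=2
L[4]='r': occ=1, LF[4]=C('r')+1=11+1=12
L[5]='r': occ=2, LF[5]=C('r')+2=11+2=13
L[6]='g': occ=0, LF[6]=C('g')+0=8+0=8
L[7]='e': occ=0, LF[7]=C('e')+0=5+0=5
L[8]='i': occ=0, LF[8]=C('i')+0=9+0=9
L[9]='r': occ=3, LF[9]=C('r')+3=11+3=14
L[10]='t': occ=0, LF[10]=C('t')+0=15+0=15
L[11]='o': occ=0, LF[11]=C('o')+0=10+0=10
L[12]='e': occ=1, LF[12]=C('e')+1=5+1=6
L[13]='$': occ=0, LF[13]=C('$')+0=0+0=0
L[14]='f': occ=0, LF[14]=C('f')+0=7+0=7
L[15]='a': occ=0, LF[15]=C('a')+0=4+0=4

Answer: 1 3 11 2 12 13 8 5 9 14 15 10 6 0 7 4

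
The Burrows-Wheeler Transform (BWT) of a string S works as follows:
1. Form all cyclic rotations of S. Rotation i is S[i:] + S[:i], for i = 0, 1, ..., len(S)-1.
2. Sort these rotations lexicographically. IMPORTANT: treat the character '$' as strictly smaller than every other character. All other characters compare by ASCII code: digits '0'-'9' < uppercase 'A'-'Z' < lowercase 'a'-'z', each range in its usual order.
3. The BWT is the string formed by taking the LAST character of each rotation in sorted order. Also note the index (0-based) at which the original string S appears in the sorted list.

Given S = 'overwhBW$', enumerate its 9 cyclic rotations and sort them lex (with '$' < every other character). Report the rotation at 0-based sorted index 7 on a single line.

Answer: verwhBW$o

Derivation:
All 9 rotations (rotation i = S[i:]+S[:i]):
  rot[0] = overwhBW$
  rot[1] = verwhBW$o
  rot[2] = erwhBW$ov
  rot[3] = rwhBW$ove
  rot[4] = whBW$over
  rot[5] = hBW$overw
  rot[6] = BW$overwh
  rot[7] = W$overwhB
  rot[8] = $overwhBW
Sorted (with $ < everything):
  sorted[0] = $overwhBW
  sorted[1] = BW$overwh
  sorted[2] = W$overwhB
  sorted[3] = erwhBW$ov
  sorted[4] = hBW$overw
  sorted[5] = overwhBW$
  sorted[6] = rwhBW$ove
  sorted[7] = verwhBW$o
  sorted[8] = whBW$over
sorted[7] = verwhBW$o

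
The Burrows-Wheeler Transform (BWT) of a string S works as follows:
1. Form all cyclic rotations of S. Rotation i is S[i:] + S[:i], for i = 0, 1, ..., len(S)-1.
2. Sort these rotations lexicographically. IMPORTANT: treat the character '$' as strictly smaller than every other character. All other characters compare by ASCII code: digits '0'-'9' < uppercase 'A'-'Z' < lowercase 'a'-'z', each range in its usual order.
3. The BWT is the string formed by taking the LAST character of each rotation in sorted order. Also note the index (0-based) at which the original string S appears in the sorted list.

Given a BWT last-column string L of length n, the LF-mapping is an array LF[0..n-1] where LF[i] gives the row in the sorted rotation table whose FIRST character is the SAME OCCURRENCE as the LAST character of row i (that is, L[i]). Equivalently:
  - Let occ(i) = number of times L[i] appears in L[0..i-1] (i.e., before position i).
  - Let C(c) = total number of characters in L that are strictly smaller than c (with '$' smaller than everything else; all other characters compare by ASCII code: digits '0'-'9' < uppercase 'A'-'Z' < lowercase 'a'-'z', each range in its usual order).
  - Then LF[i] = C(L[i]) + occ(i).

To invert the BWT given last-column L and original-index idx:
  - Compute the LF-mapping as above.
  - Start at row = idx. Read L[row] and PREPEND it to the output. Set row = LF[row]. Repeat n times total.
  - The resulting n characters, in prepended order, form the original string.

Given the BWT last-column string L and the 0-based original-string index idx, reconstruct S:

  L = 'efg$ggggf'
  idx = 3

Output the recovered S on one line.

LF mapping: 1 2 4 0 5 6 7 8 3
Walk LF starting at row 3, prepending L[row]:
  step 1: row=3, L[3]='$', prepend. Next row=LF[3]=0
  step 2: row=0, L[0]='e', prepend. Next row=LF[0]=1
  step 3: row=1, L[1]='f', prepend. Next row=LF[1]=2
  step 4: row=2, L[2]='g', prepend. Next row=LF[2]=4
  step 5: row=4, L[4]='g', prepend. Next row=LF[4]=5
  step 6: row=5, L[5]='g', prepend. Next row=LF[5]=6
  step 7: row=6, L[6]='g', prepend. Next row=LF[6]=7
  step 8: row=7, L[7]='g', prepend. Next row=LF[7]=8
  step 9: row=8, L[8]='f', prepend. Next row=LF[8]=3
Reversed output: fgggggfe$

Answer: fgggggfe$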